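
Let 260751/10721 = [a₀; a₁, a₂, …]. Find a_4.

260751 = 24·10721 + 3447   →  a_0 = 24
10721 = 3·3447 + 380   →  a_1 = 3
3447 = 9·380 + 27   →  a_2 = 9
380 = 14·27 + 2   →  a_3 = 14
27 = 13·2 + 1   →  a_4 = 13

13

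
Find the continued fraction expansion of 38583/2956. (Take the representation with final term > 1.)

[13; 19, 14, 11]

38583 = 13*2956 + 155
2956 = 19*155 + 11
155 = 14*11 + 1
11 = 11*1 + 0  (stop)
So 38583/2956 = [13; 19, 14, 11].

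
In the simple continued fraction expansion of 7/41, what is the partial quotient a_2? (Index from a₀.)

1

7 = 0·41 + 7   →  a_0 = 0
41 = 5·7 + 6   →  a_1 = 5
7 = 1·6 + 1   →  a_2 = 1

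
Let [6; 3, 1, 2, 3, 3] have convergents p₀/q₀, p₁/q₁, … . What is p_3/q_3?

Using pₖ = aₖpₖ₋₁ + pₖ₋₂, qₖ = aₖqₖ₋₁ + qₖ₋₂ (with p₋₁=1, p₋₂=0, q₋₁=0, q₋₂=1):
  k=0: a=6, p=6, q=1
  k=1: a=3, p=19, q=3
  k=2: a=1, p=25, q=4
  k=3: a=2, p=69, q=11

69/11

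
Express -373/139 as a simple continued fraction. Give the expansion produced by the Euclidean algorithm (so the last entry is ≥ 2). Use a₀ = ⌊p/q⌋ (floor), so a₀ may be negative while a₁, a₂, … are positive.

[-3; 3, 6, 3, 2]

-373 = -3·139 + 44
139 = 3·44 + 7
44 = 6·7 + 2
7 = 3·2 + 1
2 = 2·1 + 0  (stop)
So -373/139 = [-3; 3, 6, 3, 2].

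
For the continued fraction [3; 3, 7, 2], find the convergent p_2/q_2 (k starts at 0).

Using pₖ = aₖpₖ₋₁ + pₖ₋₂, qₖ = aₖqₖ₋₁ + qₖ₋₂ (with p₋₁=1, p₋₂=0, q₋₁=0, q₋₂=1):
  k=0: a=3, p=3, q=1
  k=1: a=3, p=10, q=3
  k=2: a=7, p=73, q=22

73/22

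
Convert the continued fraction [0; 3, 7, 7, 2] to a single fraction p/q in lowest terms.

107/336

Using pₖ = aₖpₖ₋₁ + pₖ₋₂ and qₖ = aₖqₖ₋₁ + qₖ₋₂:
  k=0: a=0, p=0, q=1
  k=1: a=3, p=1, q=3
  k=2: a=7, p=7, q=22
  k=3: a=7, p=50, q=157
  k=4: a=2, p=107, q=336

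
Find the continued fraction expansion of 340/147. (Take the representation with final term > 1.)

[2; 3, 5, 9]

340 = 2·147 + 46
147 = 3·46 + 9
46 = 5·9 + 1
9 = 9·1 + 0  (stop)
So 340/147 = [2; 3, 5, 9].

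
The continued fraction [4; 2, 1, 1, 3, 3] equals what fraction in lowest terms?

Fold from the inside: start with 3/1.
  3 + 1/3 = 10/3
  1 + 3/10 = 13/10
  1 + 10/13 = 23/13
  2 + 13/23 = 59/23
  4 + 23/59 = 259/59

259/59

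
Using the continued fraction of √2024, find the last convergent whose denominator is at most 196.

√2024 = [44; 1, 88, …] (period length 2).
Convergents:
  p_0/q_0 = 44/1
  p_1/q_1 = 45/1
  p_2/q_2 = 4004/89
  p_3/q_3 = 4049/90
  p_4/q_4 = 360316/8009
q_3 = 90 ≤ 196 < 8009 = q_4, so the answer is 4049/90.

4049/90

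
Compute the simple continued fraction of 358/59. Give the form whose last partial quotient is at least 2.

[6; 14, 1, 3]

358 = 6×59 + 4
59 = 14×4 + 3
4 = 1×3 + 1
3 = 3×1 + 0  (stop)
So 358/59 = [6; 14, 1, 3].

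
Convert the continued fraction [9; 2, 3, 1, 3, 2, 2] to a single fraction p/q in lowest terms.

1775/188

Fold from the inside: start with 2/1.
  2 + 1/2 = 5/2
  3 + 2/5 = 17/5
  1 + 5/17 = 22/17
  3 + 17/22 = 83/22
  2 + 22/83 = 188/83
  9 + 83/188 = 1775/188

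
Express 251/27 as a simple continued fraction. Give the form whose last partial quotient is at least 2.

[9; 3, 2, 1, 2]

251 = 9·27 + 8
27 = 3·8 + 3
8 = 2·3 + 2
3 = 1·2 + 1
2 = 2·1 + 0  (stop)
So 251/27 = [9; 3, 2, 1, 2].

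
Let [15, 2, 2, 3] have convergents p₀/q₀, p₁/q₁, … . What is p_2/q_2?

77/5

Using pₖ = aₖpₖ₋₁ + pₖ₋₂, qₖ = aₖqₖ₋₁ + qₖ₋₂ (with p₋₁=1, p₋₂=0, q₋₁=0, q₋₂=1):
  k=0: a=15, p=15, q=1
  k=1: a=2, p=31, q=2
  k=2: a=2, p=77, q=5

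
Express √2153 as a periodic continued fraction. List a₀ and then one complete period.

a₀ = ⌊√2153⌋ = 46.
With m₀=0, d₀=1 and mₖ₊₁ = dₖaₖ − mₖ, dₖ₊₁ = (n − mₖ₊₁²)/dₖ, aₖ₊₁ = ⌊(a₀+mₖ₊₁)/dₖ₊₁⌋:
  k=1: m=46, d=37, a=2
  k=2: m=28, d=37, a=2
  k=3: m=46, d=1, a=92
d=1 and a=2a₀=92 at k=3, so the next step gives (m, d) = (46, 37) again — its k=1 value — and the period has length 3.

[46; 2, 2, 92]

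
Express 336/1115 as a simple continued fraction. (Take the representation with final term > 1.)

336 = 0·1115 + 336
1115 = 3·336 + 107
336 = 3·107 + 15
107 = 7·15 + 2
15 = 7·2 + 1
2 = 2·1 + 0  (stop)
So 336/1115 = [0; 3, 3, 7, 7, 2].

[0; 3, 3, 7, 7, 2]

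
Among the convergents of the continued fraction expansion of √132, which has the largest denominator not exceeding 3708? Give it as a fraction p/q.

23771/2069

√132 = [11; 2, 22, …] (period length 2).
Convergents:
  p_0/q_0 = 11/1
  p_1/q_1 = 23/2
  p_2/q_2 = 517/45
  p_3/q_3 = 1057/92
  p_4/q_4 = 23771/2069
  p_5/q_5 = 48599/4230
q_4 = 2069 ≤ 3708 < 4230 = q_5, so the answer is 23771/2069.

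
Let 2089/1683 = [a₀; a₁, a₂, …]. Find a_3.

1

2089 = 1·1683 + 406   →  a_0 = 1
1683 = 4·406 + 59   →  a_1 = 4
406 = 6·59 + 52   →  a_2 = 6
59 = 1·52 + 7   →  a_3 = 1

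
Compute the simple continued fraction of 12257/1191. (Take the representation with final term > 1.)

12257 = 10×1191 + 347
1191 = 3×347 + 150
347 = 2×150 + 47
150 = 3×47 + 9
47 = 5×9 + 2
9 = 4×2 + 1
2 = 2×1 + 0  (stop)
So 12257/1191 = [10; 3, 2, 3, 5, 4, 2].

[10; 3, 2, 3, 5, 4, 2]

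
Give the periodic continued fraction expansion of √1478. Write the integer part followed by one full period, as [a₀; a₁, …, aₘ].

[38; 2, 4, 38, 4, 2, 76]

a₀ = ⌊√1478⌋ = 38.
With m₀=0, d₀=1 and mₖ₊₁ = dₖaₖ − mₖ, dₖ₊₁ = (n − mₖ₊₁²)/dₖ, aₖ₊₁ = ⌊(a₀+mₖ₊₁)/dₖ₊₁⌋:
  k=1: m=38, d=34, a=2
  k=2: m=30, d=17, a=4
  k=3: m=38, d=2, a=38
  k=4: m=38, d=17, a=4
  k=5: m=30, d=34, a=2
  k=6: m=38, d=1, a=76
d=1 and a=2a₀=76 at k=6, so the next step gives (m, d) = (38, 34) again — its k=1 value — and the period has length 6.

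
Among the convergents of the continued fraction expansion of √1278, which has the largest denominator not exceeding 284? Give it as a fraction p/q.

10117/283

√1278 = [35; 1, 2, 1, 70, …] (period length 4).
Convergents:
  p_0/q_0 = 35/1
  p_1/q_1 = 36/1
  p_2/q_2 = 107/3
  p_3/q_3 = 143/4
  p_4/q_4 = 10117/283
  p_5/q_5 = 10260/287
q_4 = 283 ≤ 284 < 287 = q_5, so the answer is 10117/283.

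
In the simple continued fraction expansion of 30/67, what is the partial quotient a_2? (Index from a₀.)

4

30 = 0·67 + 30   →  a_0 = 0
67 = 2·30 + 7   →  a_1 = 2
30 = 4·7 + 2   →  a_2 = 4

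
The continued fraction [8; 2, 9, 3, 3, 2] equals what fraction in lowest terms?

Fold from the inside: start with 2/1.
  3 + 1/2 = 7/2
  3 + 2/7 = 23/7
  9 + 7/23 = 214/23
  2 + 23/214 = 451/214
  8 + 214/451 = 3822/451

3822/451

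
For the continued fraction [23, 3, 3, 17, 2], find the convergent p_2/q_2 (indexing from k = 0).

Using pₖ = aₖpₖ₋₁ + pₖ₋₂, qₖ = aₖqₖ₋₁ + qₖ₋₂ (with p₋₁=1, p₋₂=0, q₋₁=0, q₋₂=1):
  k=0: a=23, p=23, q=1
  k=1: a=3, p=70, q=3
  k=2: a=3, p=233, q=10

233/10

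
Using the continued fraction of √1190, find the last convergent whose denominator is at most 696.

9521/276

√1190 = [34; 2, 68, …] (period length 2).
Convergents:
  p_0/q_0 = 34/1
  p_1/q_1 = 69/2
  p_2/q_2 = 4726/137
  p_3/q_3 = 9521/276
  p_4/q_4 = 652154/18905
q_3 = 276 ≤ 696 < 18905 = q_4, so the answer is 9521/276.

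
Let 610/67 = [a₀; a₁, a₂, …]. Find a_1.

9

610 = 9·67 + 7   →  a_0 = 9
67 = 9·7 + 4   →  a_1 = 9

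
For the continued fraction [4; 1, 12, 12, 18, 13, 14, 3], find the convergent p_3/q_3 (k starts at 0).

773/157

Using pₖ = aₖpₖ₋₁ + pₖ₋₂, qₖ = aₖqₖ₋₁ + qₖ₋₂ (with p₋₁=1, p₋₂=0, q₋₁=0, q₋₂=1):
  k=0: a=4, p=4, q=1
  k=1: a=1, p=5, q=1
  k=2: a=12, p=64, q=13
  k=3: a=12, p=773, q=157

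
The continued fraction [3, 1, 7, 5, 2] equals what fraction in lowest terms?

Fold from the inside: start with 2/1.
  5 + 1/2 = 11/2
  7 + 2/11 = 79/11
  1 + 11/79 = 90/79
  3 + 79/90 = 349/90

349/90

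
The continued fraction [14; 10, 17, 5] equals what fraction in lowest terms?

Fold from the inside: start with 5/1.
  17 + 1/5 = 86/5
  10 + 5/86 = 865/86
  14 + 86/865 = 12196/865

12196/865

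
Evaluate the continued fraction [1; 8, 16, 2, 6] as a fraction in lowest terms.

Fold from the inside: start with 6/1.
  2 + 1/6 = 13/6
  16 + 6/13 = 214/13
  8 + 13/214 = 1725/214
  1 + 214/1725 = 1939/1725

1939/1725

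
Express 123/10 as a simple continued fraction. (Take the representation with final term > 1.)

[12; 3, 3]

123 = 12×10 + 3
10 = 3×3 + 1
3 = 3×1 + 0  (stop)
So 123/10 = [12; 3, 3].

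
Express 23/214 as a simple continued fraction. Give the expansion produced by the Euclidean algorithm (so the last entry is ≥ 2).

[0; 9, 3, 3, 2]

23 = 0·214 + 23
214 = 9·23 + 7
23 = 3·7 + 2
7 = 3·2 + 1
2 = 2·1 + 0  (stop)
So 23/214 = [0; 9, 3, 3, 2].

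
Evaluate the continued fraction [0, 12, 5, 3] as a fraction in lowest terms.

Using pₖ = aₖpₖ₋₁ + pₖ₋₂ and qₖ = aₖqₖ₋₁ + qₖ₋₂:
  k=0: a=0, p=0, q=1
  k=1: a=12, p=1, q=12
  k=2: a=5, p=5, q=61
  k=3: a=3, p=16, q=195

16/195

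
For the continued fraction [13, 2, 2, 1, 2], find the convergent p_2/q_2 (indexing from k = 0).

67/5

Using pₖ = aₖpₖ₋₁ + pₖ₋₂, qₖ = aₖqₖ₋₁ + qₖ₋₂ (with p₋₁=1, p₋₂=0, q₋₁=0, q₋₂=1):
  k=0: a=13, p=13, q=1
  k=1: a=2, p=27, q=2
  k=2: a=2, p=67, q=5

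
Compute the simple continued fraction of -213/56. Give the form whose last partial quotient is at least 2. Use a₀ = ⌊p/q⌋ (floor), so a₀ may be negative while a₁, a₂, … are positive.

[-4; 5, 11]

-213 = -4·56 + 11
56 = 5·11 + 1
11 = 11·1 + 0  (stop)
So -213/56 = [-4; 5, 11].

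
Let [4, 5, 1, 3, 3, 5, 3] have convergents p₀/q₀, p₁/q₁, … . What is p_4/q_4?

313/75

Using pₖ = aₖpₖ₋₁ + pₖ₋₂, qₖ = aₖqₖ₋₁ + qₖ₋₂ (with p₋₁=1, p₋₂=0, q₋₁=0, q₋₂=1):
  k=0: a=4, p=4, q=1
  k=1: a=5, p=21, q=5
  k=2: a=1, p=25, q=6
  k=3: a=3, p=96, q=23
  k=4: a=3, p=313, q=75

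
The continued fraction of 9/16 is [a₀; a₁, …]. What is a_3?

3

9 = 0·16 + 9   →  a_0 = 0
16 = 1·9 + 7   →  a_1 = 1
9 = 1·7 + 2   →  a_2 = 1
7 = 3·2 + 1   →  a_3 = 3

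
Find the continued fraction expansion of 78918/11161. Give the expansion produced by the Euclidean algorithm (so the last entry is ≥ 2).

78918 = 7·11161 + 791
11161 = 14·791 + 87
791 = 9·87 + 8
87 = 10·8 + 7
8 = 1·7 + 1
7 = 7·1 + 0  (stop)
So 78918/11161 = [7; 14, 9, 10, 1, 7].

[7; 14, 9, 10, 1, 7]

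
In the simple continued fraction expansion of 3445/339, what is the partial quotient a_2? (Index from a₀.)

3445 = 10·339 + 55   →  a_0 = 10
339 = 6·55 + 9   →  a_1 = 6
55 = 6·9 + 1   →  a_2 = 6

6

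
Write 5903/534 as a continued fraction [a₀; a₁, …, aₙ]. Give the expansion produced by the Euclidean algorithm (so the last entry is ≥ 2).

[11; 18, 2, 2, 2, 2]

5903 = 11×534 + 29
534 = 18×29 + 12
29 = 2×12 + 5
12 = 2×5 + 2
5 = 2×2 + 1
2 = 2×1 + 0  (stop)
So 5903/534 = [11; 18, 2, 2, 2, 2].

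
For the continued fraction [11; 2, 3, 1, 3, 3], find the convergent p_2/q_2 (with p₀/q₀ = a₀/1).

80/7

Using pₖ = aₖpₖ₋₁ + pₖ₋₂, qₖ = aₖqₖ₋₁ + qₖ₋₂ (with p₋₁=1, p₋₂=0, q₋₁=0, q₋₂=1):
  k=0: a=11, p=11, q=1
  k=1: a=2, p=23, q=2
  k=2: a=3, p=80, q=7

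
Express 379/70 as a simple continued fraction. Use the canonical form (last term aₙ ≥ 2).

[5; 2, 2, 2, 2, 2]

379 = 5×70 + 29
70 = 2×29 + 12
29 = 2×12 + 5
12 = 2×5 + 2
5 = 2×2 + 1
2 = 2×1 + 0  (stop)
So 379/70 = [5; 2, 2, 2, 2, 2].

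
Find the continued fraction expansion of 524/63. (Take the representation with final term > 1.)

[8; 3, 6, 1, 2]

524 = 8*63 + 20
63 = 3*20 + 3
20 = 6*3 + 2
3 = 1*2 + 1
2 = 2*1 + 0  (stop)
So 524/63 = [8; 3, 6, 1, 2].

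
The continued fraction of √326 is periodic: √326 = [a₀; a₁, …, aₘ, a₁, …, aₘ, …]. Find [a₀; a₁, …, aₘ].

[18; 18, 36]

a₀ = ⌊√326⌋ = 18.
With m₀=0, d₀=1 and mₖ₊₁ = dₖaₖ − mₖ, dₖ₊₁ = (n − mₖ₊₁²)/dₖ, aₖ₊₁ = ⌊(a₀+mₖ₊₁)/dₖ₊₁⌋:
  k=1: m=18, d=2, a=18
  k=2: m=18, d=1, a=36
d=1 and a=2a₀=36 at k=2, so the next step gives (m, d) = (18, 2) again — its k=1 value — and the period has length 2.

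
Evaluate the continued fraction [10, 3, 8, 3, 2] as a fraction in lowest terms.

1868/181

Using pₖ = aₖpₖ₋₁ + pₖ₋₂ and qₖ = aₖqₖ₋₁ + qₖ₋₂:
  k=0: a=10, p=10, q=1
  k=1: a=3, p=31, q=3
  k=2: a=8, p=258, q=25
  k=3: a=3, p=805, q=78
  k=4: a=2, p=1868, q=181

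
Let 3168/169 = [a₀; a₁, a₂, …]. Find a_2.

3168 = 18·169 + 126   →  a_0 = 18
169 = 1·126 + 43   →  a_1 = 1
126 = 2·43 + 40   →  a_2 = 2

2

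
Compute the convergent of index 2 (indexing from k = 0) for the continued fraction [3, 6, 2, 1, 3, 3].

41/13

Using pₖ = aₖpₖ₋₁ + pₖ₋₂, qₖ = aₖqₖ₋₁ + qₖ₋₂ (with p₋₁=1, p₋₂=0, q₋₁=0, q₋₂=1):
  k=0: a=3, p=3, q=1
  k=1: a=6, p=19, q=6
  k=2: a=2, p=41, q=13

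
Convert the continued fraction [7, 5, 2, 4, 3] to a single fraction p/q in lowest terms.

Using pₖ = aₖpₖ₋₁ + pₖ₋₂ and qₖ = aₖqₖ₋₁ + qₖ₋₂:
  k=0: a=7, p=7, q=1
  k=1: a=5, p=36, q=5
  k=2: a=2, p=79, q=11
  k=3: a=4, p=352, q=49
  k=4: a=3, p=1135, q=158

1135/158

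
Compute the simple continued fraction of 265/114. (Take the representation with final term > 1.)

265 = 2*114 + 37
114 = 3*37 + 3
37 = 12*3 + 1
3 = 3*1 + 0  (stop)
So 265/114 = [2; 3, 12, 3].

[2; 3, 12, 3]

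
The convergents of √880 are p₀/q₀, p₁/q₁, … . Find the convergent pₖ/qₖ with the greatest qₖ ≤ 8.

√880 = [29; 1, 1, 1, 58, …] (period length 4).
Convergents:
  p_0/q_0 = 29/1
  p_1/q_1 = 30/1
  p_2/q_2 = 59/2
  p_3/q_3 = 89/3
  p_4/q_4 = 5221/176
q_3 = 3 ≤ 8 < 176 = q_4, so the answer is 89/3.

89/3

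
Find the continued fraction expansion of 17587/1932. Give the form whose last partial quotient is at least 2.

[9; 9, 1, 2, 2, 3, 8]

17587 = 9×1932 + 199
1932 = 9×199 + 141
199 = 1×141 + 58
141 = 2×58 + 25
58 = 2×25 + 8
25 = 3×8 + 1
8 = 8×1 + 0  (stop)
So 17587/1932 = [9; 9, 1, 2, 2, 3, 8].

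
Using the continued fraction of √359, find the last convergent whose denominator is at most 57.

√359 = [18; 1, 17, 1, 36, …] (period length 4).
Convergents:
  p_0/q_0 = 18/1
  p_1/q_1 = 19/1
  p_2/q_2 = 341/18
  p_3/q_3 = 360/19
  p_4/q_4 = 13301/702
q_3 = 19 ≤ 57 < 702 = q_4, so the answer is 360/19.

360/19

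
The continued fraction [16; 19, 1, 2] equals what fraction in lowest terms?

Fold from the inside: start with 2/1.
  1 + 1/2 = 3/2
  19 + 2/3 = 59/3
  16 + 3/59 = 947/59

947/59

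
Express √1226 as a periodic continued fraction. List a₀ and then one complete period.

[35; 70]

a₀ = ⌊√1226⌋ = 35.
With m₀=0, d₀=1 and mₖ₊₁ = dₖaₖ − mₖ, dₖ₊₁ = (n − mₖ₊₁²)/dₖ, aₖ₊₁ = ⌊(a₀+mₖ₊₁)/dₖ₊₁⌋:
  k=1: m=35, d=1, a=70
d=1 and a=2a₀=70 at k=1, so the next step gives (m, d) = (35, 1) again — its k=1 value — and the period has length 1.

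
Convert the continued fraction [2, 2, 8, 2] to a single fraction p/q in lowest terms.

89/36

Using pₖ = aₖpₖ₋₁ + pₖ₋₂ and qₖ = aₖqₖ₋₁ + qₖ₋₂:
  k=0: a=2, p=2, q=1
  k=1: a=2, p=5, q=2
  k=2: a=8, p=42, q=17
  k=3: a=2, p=89, q=36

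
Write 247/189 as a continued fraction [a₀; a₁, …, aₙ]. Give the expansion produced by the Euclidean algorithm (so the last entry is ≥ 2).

[1; 3, 3, 1, 6, 2]

247 = 1·189 + 58
189 = 3·58 + 15
58 = 3·15 + 13
15 = 1·13 + 2
13 = 6·2 + 1
2 = 2·1 + 0  (stop)
So 247/189 = [1; 3, 3, 1, 6, 2].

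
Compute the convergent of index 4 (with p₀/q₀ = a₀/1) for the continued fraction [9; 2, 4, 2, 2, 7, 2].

Using pₖ = aₖpₖ₋₁ + pₖ₋₂, qₖ = aₖqₖ₋₁ + qₖ₋₂ (with p₋₁=1, p₋₂=0, q₋₁=0, q₋₂=1):
  k=0: a=9, p=9, q=1
  k=1: a=2, p=19, q=2
  k=2: a=4, p=85, q=9
  k=3: a=2, p=189, q=20
  k=4: a=2, p=463, q=49

463/49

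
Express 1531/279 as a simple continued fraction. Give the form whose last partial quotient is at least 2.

[5; 2, 19, 2, 3]

1531 = 5×279 + 136
279 = 2×136 + 7
136 = 19×7 + 3
7 = 2×3 + 1
3 = 3×1 + 0  (stop)
So 1531/279 = [5; 2, 19, 2, 3].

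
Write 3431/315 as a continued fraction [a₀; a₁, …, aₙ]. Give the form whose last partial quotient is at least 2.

3431 = 10·315 + 281
315 = 1·281 + 34
281 = 8·34 + 9
34 = 3·9 + 7
9 = 1·7 + 2
7 = 3·2 + 1
2 = 2·1 + 0  (stop)
So 3431/315 = [10; 1, 8, 3, 1, 3, 2].

[10; 1, 8, 3, 1, 3, 2]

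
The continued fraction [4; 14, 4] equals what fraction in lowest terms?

232/57

Using pₖ = aₖpₖ₋₁ + pₖ₋₂ and qₖ = aₖqₖ₋₁ + qₖ₋₂:
  k=0: a=4, p=4, q=1
  k=1: a=14, p=57, q=14
  k=2: a=4, p=232, q=57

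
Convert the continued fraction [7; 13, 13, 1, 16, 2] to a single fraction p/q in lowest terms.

45141/6379

Fold from the inside: start with 2/1.
  16 + 1/2 = 33/2
  1 + 2/33 = 35/33
  13 + 33/35 = 488/35
  13 + 35/488 = 6379/488
  7 + 488/6379 = 45141/6379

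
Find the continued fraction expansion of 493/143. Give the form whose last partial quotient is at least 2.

[3; 2, 4, 3, 1, 3]

493 = 3×143 + 64
143 = 2×64 + 15
64 = 4×15 + 4
15 = 3×4 + 3
4 = 1×3 + 1
3 = 3×1 + 0  (stop)
So 493/143 = [3; 2, 4, 3, 1, 3].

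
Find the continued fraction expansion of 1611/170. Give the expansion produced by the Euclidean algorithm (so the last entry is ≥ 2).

1611 = 9·170 + 81
170 = 2·81 + 8
81 = 10·8 + 1
8 = 8·1 + 0  (stop)
So 1611/170 = [9; 2, 10, 8].

[9; 2, 10, 8]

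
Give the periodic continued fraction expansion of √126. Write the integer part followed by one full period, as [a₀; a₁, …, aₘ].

[11; 4, 2, 4, 22]

a₀ = ⌊√126⌋ = 11.
With m₀=0, d₀=1 and mₖ₊₁ = dₖaₖ − mₖ, dₖ₊₁ = (n − mₖ₊₁²)/dₖ, aₖ₊₁ = ⌊(a₀+mₖ₊₁)/dₖ₊₁⌋:
  k=1: m=11, d=5, a=4
  k=2: m=9, d=9, a=2
  k=3: m=9, d=5, a=4
  k=4: m=11, d=1, a=22
d=1 and a=2a₀=22 at k=4, so the next step gives (m, d) = (11, 5) again — its k=1 value — and the period has length 4.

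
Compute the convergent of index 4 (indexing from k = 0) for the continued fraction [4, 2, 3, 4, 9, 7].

Using pₖ = aₖpₖ₋₁ + pₖ₋₂, qₖ = aₖqₖ₋₁ + qₖ₋₂ (with p₋₁=1, p₋₂=0, q₋₁=0, q₋₂=1):
  k=0: a=4, p=4, q=1
  k=1: a=2, p=9, q=2
  k=2: a=3, p=31, q=7
  k=3: a=4, p=133, q=30
  k=4: a=9, p=1228, q=277

1228/277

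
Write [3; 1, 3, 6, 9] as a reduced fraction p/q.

Fold from the inside: start with 9/1.
  6 + 1/9 = 55/9
  3 + 9/55 = 174/55
  1 + 55/174 = 229/174
  3 + 174/229 = 861/229

861/229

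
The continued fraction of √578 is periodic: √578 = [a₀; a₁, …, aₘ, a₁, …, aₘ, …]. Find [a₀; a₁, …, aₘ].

a₀ = ⌊√578⌋ = 24.
With m₀=0, d₀=1 and mₖ₊₁ = dₖaₖ − mₖ, dₖ₊₁ = (n − mₖ₊₁²)/dₖ, aₖ₊₁ = ⌊(a₀+mₖ₊₁)/dₖ₊₁⌋:
  k=1: m=24, d=2, a=24
  k=2: m=24, d=1, a=48
d=1 and a=2a₀=48 at k=2, so the next step gives (m, d) = (24, 2) again — its k=1 value — and the period has length 2.

[24; 24, 48]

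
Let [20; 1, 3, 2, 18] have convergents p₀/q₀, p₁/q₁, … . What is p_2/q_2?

83/4

Using pₖ = aₖpₖ₋₁ + pₖ₋₂, qₖ = aₖqₖ₋₁ + qₖ₋₂ (with p₋₁=1, p₋₂=0, q₋₁=0, q₋₂=1):
  k=0: a=20, p=20, q=1
  k=1: a=1, p=21, q=1
  k=2: a=3, p=83, q=4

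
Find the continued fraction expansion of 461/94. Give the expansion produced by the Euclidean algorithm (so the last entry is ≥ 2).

[4; 1, 9, 2, 4]

461 = 4·94 + 85
94 = 1·85 + 9
85 = 9·9 + 4
9 = 2·4 + 1
4 = 4·1 + 0  (stop)
So 461/94 = [4; 1, 9, 2, 4].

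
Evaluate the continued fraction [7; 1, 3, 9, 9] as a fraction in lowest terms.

Fold from the inside: start with 9/1.
  9 + 1/9 = 82/9
  3 + 9/82 = 255/82
  1 + 82/255 = 337/255
  7 + 255/337 = 2614/337

2614/337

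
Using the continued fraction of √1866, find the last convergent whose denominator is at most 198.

3067/71

√1866 = [43; 5, 14, 5, 86, …] (period length 4).
Convergents:
  p_0/q_0 = 43/1
  p_1/q_1 = 216/5
  p_2/q_2 = 3067/71
  p_3/q_3 = 15551/360
q_2 = 71 ≤ 198 < 360 = q_3, so the answer is 3067/71.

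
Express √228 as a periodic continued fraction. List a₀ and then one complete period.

a₀ = ⌊√228⌋ = 15.

[15; 10, 30]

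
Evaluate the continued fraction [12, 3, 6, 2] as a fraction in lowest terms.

505/41

Using pₖ = aₖpₖ₋₁ + pₖ₋₂ and qₖ = aₖqₖ₋₁ + qₖ₋₂:
  k=0: a=12, p=12, q=1
  k=1: a=3, p=37, q=3
  k=2: a=6, p=234, q=19
  k=3: a=2, p=505, q=41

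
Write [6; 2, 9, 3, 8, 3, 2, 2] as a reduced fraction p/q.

55953/8642

Fold from the inside: start with 2/1.
  2 + 1/2 = 5/2
  3 + 2/5 = 17/5
  8 + 5/17 = 141/17
  3 + 17/141 = 440/141
  9 + 141/440 = 4101/440
  2 + 440/4101 = 8642/4101
  6 + 4101/8642 = 55953/8642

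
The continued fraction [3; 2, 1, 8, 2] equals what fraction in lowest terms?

184/55

Fold from the inside: start with 2/1.
  8 + 1/2 = 17/2
  1 + 2/17 = 19/17
  2 + 17/19 = 55/19
  3 + 19/55 = 184/55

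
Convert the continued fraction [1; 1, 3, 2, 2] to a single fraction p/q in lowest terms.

39/22

Fold from the inside: start with 2/1.
  2 + 1/2 = 5/2
  3 + 2/5 = 17/5
  1 + 5/17 = 22/17
  1 + 17/22 = 39/22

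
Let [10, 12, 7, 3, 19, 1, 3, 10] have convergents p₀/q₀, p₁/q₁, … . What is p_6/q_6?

216096/21433

Using pₖ = aₖpₖ₋₁ + pₖ₋₂, qₖ = aₖqₖ₋₁ + qₖ₋₂ (with p₋₁=1, p₋₂=0, q₋₁=0, q₋₂=1):
  k=0: a=10, p=10, q=1
  k=1: a=12, p=121, q=12
  k=2: a=7, p=857, q=85
  k=3: a=3, p=2692, q=267
  k=4: a=19, p=52005, q=5158
  k=5: a=1, p=54697, q=5425
  k=6: a=3, p=216096, q=21433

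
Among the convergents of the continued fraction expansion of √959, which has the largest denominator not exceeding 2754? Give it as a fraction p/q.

√959 = [30; 1, 29, 1, 60, …] (period length 4).
Convergents:
  p_0/q_0 = 30/1
  p_1/q_1 = 31/1
  p_2/q_2 = 929/30
  p_3/q_3 = 960/31
  p_4/q_4 = 58529/1890
  p_5/q_5 = 59489/1921
  p_6/q_6 = 1783710/57599
q_5 = 1921 ≤ 2754 < 57599 = q_6, so the answer is 59489/1921.

59489/1921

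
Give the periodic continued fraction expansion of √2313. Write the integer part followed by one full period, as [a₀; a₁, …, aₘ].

a₀ = ⌊√2313⌋ = 48.
With m₀=0, d₀=1 and mₖ₊₁ = dₖaₖ − mₖ, dₖ₊₁ = (n − mₖ₊₁²)/dₖ, aₖ₊₁ = ⌊(a₀+mₖ₊₁)/dₖ₊₁⌋:
  k=1: m=48, d=9, a=10
  k=2: m=42, d=61, a=1
  k=3: m=19, d=32, a=2
  k=4: m=45, d=9, a=10
  k=5: m=45, d=32, a=2
  k=6: m=19, d=61, a=1
  k=7: m=42, d=9, a=10
  k=8: m=48, d=1, a=96
d=1 and a=2a₀=96 at k=8, so the next step gives (m, d) = (48, 9) again — its k=1 value — and the period has length 8.

[48; 10, 1, 2, 10, 2, 1, 10, 96]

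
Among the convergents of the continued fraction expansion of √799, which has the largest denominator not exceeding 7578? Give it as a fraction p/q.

95852/3391

√799 = [28; 3, 1, 3, 56, …] (period length 4).
Convergents:
  p_0/q_0 = 28/1
  p_1/q_1 = 85/3
  p_2/q_2 = 113/4
  p_3/q_3 = 424/15
  p_4/q_4 = 23857/844
  p_5/q_5 = 71995/2547
  p_6/q_6 = 95852/3391
  p_7/q_7 = 359551/12720
q_6 = 3391 ≤ 7578 < 12720 = q_7, so the answer is 95852/3391.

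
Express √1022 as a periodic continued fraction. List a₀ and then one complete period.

a₀ = ⌊√1022⌋ = 31.
With m₀=0, d₀=1 and mₖ₊₁ = dₖaₖ − mₖ, dₖ₊₁ = (n − mₖ₊₁²)/dₖ, aₖ₊₁ = ⌊(a₀+mₖ₊₁)/dₖ₊₁⌋:
  k=1: m=31, d=61, a=1
  k=2: m=30, d=2, a=30
  k=3: m=30, d=61, a=1
  k=4: m=31, d=1, a=62
d=1 and a=2a₀=62 at k=4, so the next step gives (m, d) = (31, 61) again — its k=1 value — and the period has length 4.

[31; 1, 30, 1, 62]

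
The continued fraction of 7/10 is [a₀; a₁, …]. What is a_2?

7 = 0·10 + 7   →  a_0 = 0
10 = 1·7 + 3   →  a_1 = 1
7 = 2·3 + 1   →  a_2 = 2

2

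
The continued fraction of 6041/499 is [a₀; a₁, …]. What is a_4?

2

6041 = 12·499 + 53   →  a_0 = 12
499 = 9·53 + 22   →  a_1 = 9
53 = 2·22 + 9   →  a_2 = 2
22 = 2·9 + 4   →  a_3 = 2
9 = 2·4 + 1   →  a_4 = 2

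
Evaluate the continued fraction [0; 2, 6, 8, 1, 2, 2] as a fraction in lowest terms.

Fold from the inside: start with 2/1.
  2 + 1/2 = 5/2
  1 + 2/5 = 7/5
  8 + 5/7 = 61/7
  6 + 7/61 = 373/61
  2 + 61/373 = 807/373
  0 + 373/807 = 373/807

373/807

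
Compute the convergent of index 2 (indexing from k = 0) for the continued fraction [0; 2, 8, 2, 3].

8/17

Using pₖ = aₖpₖ₋₁ + pₖ₋₂, qₖ = aₖqₖ₋₁ + qₖ₋₂ (with p₋₁=1, p₋₂=0, q₋₁=0, q₋₂=1):
  k=0: a=0, p=0, q=1
  k=1: a=2, p=1, q=2
  k=2: a=8, p=8, q=17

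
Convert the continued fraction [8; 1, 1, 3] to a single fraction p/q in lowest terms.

60/7

Fold from the inside: start with 3/1.
  1 + 1/3 = 4/3
  1 + 3/4 = 7/4
  8 + 4/7 = 60/7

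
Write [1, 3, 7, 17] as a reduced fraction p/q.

Using pₖ = aₖpₖ₋₁ + pₖ₋₂ and qₖ = aₖqₖ₋₁ + qₖ₋₂:
  k=0: a=1, p=1, q=1
  k=1: a=3, p=4, q=3
  k=2: a=7, p=29, q=22
  k=3: a=17, p=497, q=377

497/377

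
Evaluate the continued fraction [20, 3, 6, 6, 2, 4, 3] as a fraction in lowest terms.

73951/3640

Fold from the inside: start with 3/1.
  4 + 1/3 = 13/3
  2 + 3/13 = 29/13
  6 + 13/29 = 187/29
  6 + 29/187 = 1151/187
  3 + 187/1151 = 3640/1151
  20 + 1151/3640 = 73951/3640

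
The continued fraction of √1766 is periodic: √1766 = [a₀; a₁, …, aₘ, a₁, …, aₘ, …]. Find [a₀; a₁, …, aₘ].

[42; 42, 84]

a₀ = ⌊√1766⌋ = 42.
With m₀=0, d₀=1 and mₖ₊₁ = dₖaₖ − mₖ, dₖ₊₁ = (n − mₖ₊₁²)/dₖ, aₖ₊₁ = ⌊(a₀+mₖ₊₁)/dₖ₊₁⌋:
  k=1: m=42, d=2, a=42
  k=2: m=42, d=1, a=84
d=1 and a=2a₀=84 at k=2, so the next step gives (m, d) = (42, 2) again — its k=1 value — and the period has length 2.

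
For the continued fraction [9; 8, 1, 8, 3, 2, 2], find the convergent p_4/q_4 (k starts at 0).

Using pₖ = aₖpₖ₋₁ + pₖ₋₂, qₖ = aₖqₖ₋₁ + qₖ₋₂ (with p₋₁=1, p₋₂=0, q₋₁=0, q₋₂=1):
  k=0: a=9, p=9, q=1
  k=1: a=8, p=73, q=8
  k=2: a=1, p=82, q=9
  k=3: a=8, p=729, q=80
  k=4: a=3, p=2269, q=249

2269/249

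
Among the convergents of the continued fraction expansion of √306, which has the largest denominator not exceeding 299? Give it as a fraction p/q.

√306 = [17; 2, 34, …] (period length 2).
Convergents:
  p_0/q_0 = 17/1
  p_1/q_1 = 35/2
  p_2/q_2 = 1207/69
  p_3/q_3 = 2449/140
  p_4/q_4 = 84473/4829
q_3 = 140 ≤ 299 < 4829 = q_4, so the answer is 2449/140.

2449/140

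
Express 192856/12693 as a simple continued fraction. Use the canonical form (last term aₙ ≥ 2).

[15; 5, 6, 2, 1, 11, 11]

192856 = 15*12693 + 2461
12693 = 5*2461 + 388
2461 = 6*388 + 133
388 = 2*133 + 122
133 = 1*122 + 11
122 = 11*11 + 1
11 = 11*1 + 0  (stop)
So 192856/12693 = [15; 5, 6, 2, 1, 11, 11].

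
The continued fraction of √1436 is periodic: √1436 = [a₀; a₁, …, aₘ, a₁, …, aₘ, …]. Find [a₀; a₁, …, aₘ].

[37; 1, 8, 2, 18, 2, 8, 1, 74]

a₀ = ⌊√1436⌋ = 37.
With m₀=0, d₀=1 and mₖ₊₁ = dₖaₖ − mₖ, dₖ₊₁ = (n − mₖ₊₁²)/dₖ, aₖ₊₁ = ⌊(a₀+mₖ₊₁)/dₖ₊₁⌋:
  k=1: m=37, d=67, a=1
  k=2: m=30, d=8, a=8
  k=3: m=34, d=35, a=2
  k=4: m=36, d=4, a=18
  k=5: m=36, d=35, a=2
  k=6: m=34, d=8, a=8
  k=7: m=30, d=67, a=1
  k=8: m=37, d=1, a=74
d=1 and a=2a₀=74 at k=8, so the next step gives (m, d) = (37, 67) again — its k=1 value — and the period has length 8.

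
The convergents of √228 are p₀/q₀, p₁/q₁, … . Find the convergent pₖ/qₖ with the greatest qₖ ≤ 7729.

√228 = [15; 10, 30, …] (period length 2).
Convergents:
  p_0/q_0 = 15/1
  p_1/q_1 = 151/10
  p_2/q_2 = 4545/301
  p_3/q_3 = 45601/3020
  p_4/q_4 = 1372575/90901
q_3 = 3020 ≤ 7729 < 90901 = q_4, so the answer is 45601/3020.

45601/3020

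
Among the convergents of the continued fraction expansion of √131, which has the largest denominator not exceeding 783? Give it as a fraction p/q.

4727/413

√131 = [11; 2, 4, 11, 4, 2, 22, …] (period length 6).
Convergents:
  p_0/q_0 = 11/1
  p_1/q_1 = 23/2
  p_2/q_2 = 103/9
  p_3/q_3 = 1156/101
  p_4/q_4 = 4727/413
  p_5/q_5 = 10610/927
q_4 = 413 ≤ 783 < 927 = q_5, so the answer is 4727/413.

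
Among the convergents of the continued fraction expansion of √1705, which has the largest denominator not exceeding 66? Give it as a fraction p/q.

991/24

√1705 = [41; 3, 2, 3, 82, …] (period length 4).
Convergents:
  p_0/q_0 = 41/1
  p_1/q_1 = 124/3
  p_2/q_2 = 289/7
  p_3/q_3 = 991/24
  p_4/q_4 = 81551/1975
q_3 = 24 ≤ 66 < 1975 = q_4, so the answer is 991/24.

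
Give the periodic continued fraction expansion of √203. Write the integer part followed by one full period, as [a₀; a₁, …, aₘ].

[14; 4, 28]

a₀ = ⌊√203⌋ = 14.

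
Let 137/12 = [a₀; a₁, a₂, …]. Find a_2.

2

137 = 11·12 + 5   →  a_0 = 11
12 = 2·5 + 2   →  a_1 = 2
5 = 2·2 + 1   →  a_2 = 2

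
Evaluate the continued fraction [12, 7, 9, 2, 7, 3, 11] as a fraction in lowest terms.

Fold from the inside: start with 11/1.
  3 + 1/11 = 34/11
  7 + 11/34 = 249/34
  2 + 34/249 = 532/249
  9 + 249/532 = 5037/532
  7 + 532/5037 = 35791/5037
  12 + 5037/35791 = 434529/35791

434529/35791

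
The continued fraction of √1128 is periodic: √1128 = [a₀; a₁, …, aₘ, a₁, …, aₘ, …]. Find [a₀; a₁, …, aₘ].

[33; 1, 1, 2, 2, 2, 1, 1, 66]

a₀ = ⌊√1128⌋ = 33.
With m₀=0, d₀=1 and mₖ₊₁ = dₖaₖ − mₖ, dₖ₊₁ = (n − mₖ₊₁²)/dₖ, aₖ₊₁ = ⌊(a₀+mₖ₊₁)/dₖ₊₁⌋:
  k=1: m=33, d=39, a=1
  k=2: m=6, d=28, a=1
  k=3: m=22, d=23, a=2
  k=4: m=24, d=24, a=2
  k=5: m=24, d=23, a=2
  k=6: m=22, d=28, a=1
  k=7: m=6, d=39, a=1
  k=8: m=33, d=1, a=66
d=1 and a=2a₀=66 at k=8, so the next step gives (m, d) = (33, 39) again — its k=1 value — and the period has length 8.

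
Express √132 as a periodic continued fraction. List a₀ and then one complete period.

[11; 2, 22]

a₀ = ⌊√132⌋ = 11.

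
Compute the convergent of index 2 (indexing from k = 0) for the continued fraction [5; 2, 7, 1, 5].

82/15

Using pₖ = aₖpₖ₋₁ + pₖ₋₂, qₖ = aₖqₖ₋₁ + qₖ₋₂ (with p₋₁=1, p₋₂=0, q₋₁=0, q₋₂=1):
  k=0: a=5, p=5, q=1
  k=1: a=2, p=11, q=2
  k=2: a=7, p=82, q=15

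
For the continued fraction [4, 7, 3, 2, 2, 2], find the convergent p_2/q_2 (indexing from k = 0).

Using pₖ = aₖpₖ₋₁ + pₖ₋₂, qₖ = aₖqₖ₋₁ + qₖ₋₂ (with p₋₁=1, p₋₂=0, q₋₁=0, q₋₂=1):
  k=0: a=4, p=4, q=1
  k=1: a=7, p=29, q=7
  k=2: a=3, p=91, q=22

91/22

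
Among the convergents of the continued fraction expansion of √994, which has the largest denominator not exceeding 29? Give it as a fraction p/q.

599/19

√994 = [31; 1, 1, 8, 1, 1, 62, …] (period length 6).
Convergents:
  p_0/q_0 = 31/1
  p_1/q_1 = 32/1
  p_2/q_2 = 63/2
  p_3/q_3 = 536/17
  p_4/q_4 = 599/19
  p_5/q_5 = 1135/36
q_4 = 19 ≤ 29 < 36 = q_5, so the answer is 599/19.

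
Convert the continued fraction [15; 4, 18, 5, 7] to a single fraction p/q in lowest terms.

40495/2656

Fold from the inside: start with 7/1.
  5 + 1/7 = 36/7
  18 + 7/36 = 655/36
  4 + 36/655 = 2656/655
  15 + 655/2656 = 40495/2656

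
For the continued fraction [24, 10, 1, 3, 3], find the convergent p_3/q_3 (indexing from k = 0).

1036/43

Using pₖ = aₖpₖ₋₁ + pₖ₋₂, qₖ = aₖqₖ₋₁ + qₖ₋₂ (with p₋₁=1, p₋₂=0, q₋₁=0, q₋₂=1):
  k=0: a=24, p=24, q=1
  k=1: a=10, p=241, q=10
  k=2: a=1, p=265, q=11
  k=3: a=3, p=1036, q=43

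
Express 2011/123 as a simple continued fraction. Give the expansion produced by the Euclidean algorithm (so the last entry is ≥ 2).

2011 = 16*123 + 43
123 = 2*43 + 37
43 = 1*37 + 6
37 = 6*6 + 1
6 = 6*1 + 0  (stop)
So 2011/123 = [16; 2, 1, 6, 6].

[16; 2, 1, 6, 6]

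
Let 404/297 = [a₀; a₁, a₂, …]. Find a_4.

2

404 = 1·297 + 107   →  a_0 = 1
297 = 2·107 + 83   →  a_1 = 2
107 = 1·83 + 24   →  a_2 = 1
83 = 3·24 + 11   →  a_3 = 3
24 = 2·11 + 2   →  a_4 = 2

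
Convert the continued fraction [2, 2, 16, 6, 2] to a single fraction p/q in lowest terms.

Using pₖ = aₖpₖ₋₁ + pₖ₋₂ and qₖ = aₖqₖ₋₁ + qₖ₋₂:
  k=0: a=2, p=2, q=1
  k=1: a=2, p=5, q=2
  k=2: a=16, p=82, q=33
  k=3: a=6, p=497, q=200
  k=4: a=2, p=1076, q=433

1076/433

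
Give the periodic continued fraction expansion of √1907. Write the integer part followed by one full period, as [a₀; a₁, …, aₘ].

a₀ = ⌊√1907⌋ = 43.
With m₀=0, d₀=1 and mₖ₊₁ = dₖaₖ − mₖ, dₖ₊₁ = (n − mₖ₊₁²)/dₖ, aₖ₊₁ = ⌊(a₀+mₖ₊₁)/dₖ₊₁⌋:
  k=1: m=43, d=58, a=1
  k=2: m=15, d=29, a=2
  k=3: m=43, d=2, a=43
  k=4: m=43, d=29, a=2
  k=5: m=15, d=58, a=1
  k=6: m=43, d=1, a=86
d=1 and a=2a₀=86 at k=6, so the next step gives (m, d) = (43, 58) again — its k=1 value — and the period has length 6.

[43; 1, 2, 43, 2, 1, 86]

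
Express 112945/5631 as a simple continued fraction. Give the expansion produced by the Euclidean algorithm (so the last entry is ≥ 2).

[20; 17, 3, 15, 7]

112945 = 20*5631 + 325
5631 = 17*325 + 106
325 = 3*106 + 7
106 = 15*7 + 1
7 = 7*1 + 0  (stop)
So 112945/5631 = [20; 17, 3, 15, 7].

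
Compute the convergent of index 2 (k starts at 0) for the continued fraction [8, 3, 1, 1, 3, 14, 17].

Using pₖ = aₖpₖ₋₁ + pₖ₋₂, qₖ = aₖqₖ₋₁ + qₖ₋₂ (with p₋₁=1, p₋₂=0, q₋₁=0, q₋₂=1):
  k=0: a=8, p=8, q=1
  k=1: a=3, p=25, q=3
  k=2: a=1, p=33, q=4

33/4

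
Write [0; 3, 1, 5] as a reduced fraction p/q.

6/23

Using pₖ = aₖpₖ₋₁ + pₖ₋₂ and qₖ = aₖqₖ₋₁ + qₖ₋₂:
  k=0: a=0, p=0, q=1
  k=1: a=3, p=1, q=3
  k=2: a=1, p=1, q=4
  k=3: a=5, p=6, q=23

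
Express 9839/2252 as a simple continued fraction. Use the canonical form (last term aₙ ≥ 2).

9839 = 4*2252 + 831
2252 = 2*831 + 590
831 = 1*590 + 241
590 = 2*241 + 108
241 = 2*108 + 25
108 = 4*25 + 8
25 = 3*8 + 1
8 = 8*1 + 0  (stop)
So 9839/2252 = [4; 2, 1, 2, 2, 4, 3, 8].

[4; 2, 1, 2, 2, 4, 3, 8]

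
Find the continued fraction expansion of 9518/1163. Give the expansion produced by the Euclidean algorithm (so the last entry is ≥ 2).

[8; 5, 2, 3, 3, 9]

9518 = 8·1163 + 214
1163 = 5·214 + 93
214 = 2·93 + 28
93 = 3·28 + 9
28 = 3·9 + 1
9 = 9·1 + 0  (stop)
So 9518/1163 = [8; 5, 2, 3, 3, 9].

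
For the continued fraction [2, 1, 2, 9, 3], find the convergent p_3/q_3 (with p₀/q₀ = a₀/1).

75/28

Using pₖ = aₖpₖ₋₁ + pₖ₋₂, qₖ = aₖqₖ₋₁ + qₖ₋₂ (with p₋₁=1, p₋₂=0, q₋₁=0, q₋₂=1):
  k=0: a=2, p=2, q=1
  k=1: a=1, p=3, q=1
  k=2: a=2, p=8, q=3
  k=3: a=9, p=75, q=28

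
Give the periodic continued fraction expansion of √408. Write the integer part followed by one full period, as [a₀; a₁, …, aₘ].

a₀ = ⌊√408⌋ = 20.
With m₀=0, d₀=1 and mₖ₊₁ = dₖaₖ − mₖ, dₖ₊₁ = (n − mₖ₊₁²)/dₖ, aₖ₊₁ = ⌊(a₀+mₖ₊₁)/dₖ₊₁⌋:
  k=1: m=20, d=8, a=5
  k=2: m=20, d=1, a=40
d=1 and a=2a₀=40 at k=2, so the next step gives (m, d) = (20, 8) again — its k=1 value — and the period has length 2.

[20; 5, 40]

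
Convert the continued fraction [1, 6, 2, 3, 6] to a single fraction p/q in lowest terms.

327/283

Using pₖ = aₖpₖ₋₁ + pₖ₋₂ and qₖ = aₖqₖ₋₁ + qₖ₋₂:
  k=0: a=1, p=1, q=1
  k=1: a=6, p=7, q=6
  k=2: a=2, p=15, q=13
  k=3: a=3, p=52, q=45
  k=4: a=6, p=327, q=283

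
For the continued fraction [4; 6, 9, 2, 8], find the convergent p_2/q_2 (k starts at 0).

Using pₖ = aₖpₖ₋₁ + pₖ₋₂, qₖ = aₖqₖ₋₁ + qₖ₋₂ (with p₋₁=1, p₋₂=0, q₋₁=0, q₋₂=1):
  k=0: a=4, p=4, q=1
  k=1: a=6, p=25, q=6
  k=2: a=9, p=229, q=55

229/55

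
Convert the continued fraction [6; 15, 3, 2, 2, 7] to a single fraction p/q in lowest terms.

11688/1927

Using pₖ = aₖpₖ₋₁ + pₖ₋₂ and qₖ = aₖqₖ₋₁ + qₖ₋₂:
  k=0: a=6, p=6, q=1
  k=1: a=15, p=91, q=15
  k=2: a=3, p=279, q=46
  k=3: a=2, p=649, q=107
  k=4: a=2, p=1577, q=260
  k=5: a=7, p=11688, q=1927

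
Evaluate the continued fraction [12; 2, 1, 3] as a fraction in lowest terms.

136/11

Fold from the inside: start with 3/1.
  1 + 1/3 = 4/3
  2 + 3/4 = 11/4
  12 + 4/11 = 136/11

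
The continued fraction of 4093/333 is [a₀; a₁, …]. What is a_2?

2

4093 = 12·333 + 97   →  a_0 = 12
333 = 3·97 + 42   →  a_1 = 3
97 = 2·42 + 13   →  a_2 = 2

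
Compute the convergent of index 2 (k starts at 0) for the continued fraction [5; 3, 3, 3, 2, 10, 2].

Using pₖ = aₖpₖ₋₁ + pₖ₋₂, qₖ = aₖqₖ₋₁ + qₖ₋₂ (with p₋₁=1, p₋₂=0, q₋₁=0, q₋₂=1):
  k=0: a=5, p=5, q=1
  k=1: a=3, p=16, q=3
  k=2: a=3, p=53, q=10

53/10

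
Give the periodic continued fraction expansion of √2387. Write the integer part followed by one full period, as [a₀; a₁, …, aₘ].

[48; 1, 5, 1, 96]

a₀ = ⌊√2387⌋ = 48.
With m₀=0, d₀=1 and mₖ₊₁ = dₖaₖ − mₖ, dₖ₊₁ = (n − mₖ₊₁²)/dₖ, aₖ₊₁ = ⌊(a₀+mₖ₊₁)/dₖ₊₁⌋:
  k=1: m=48, d=83, a=1
  k=2: m=35, d=14, a=5
  k=3: m=35, d=83, a=1
  k=4: m=48, d=1, a=96
d=1 and a=2a₀=96 at k=4, so the next step gives (m, d) = (48, 83) again — its k=1 value — and the period has length 4.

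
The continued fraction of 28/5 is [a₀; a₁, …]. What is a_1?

28 = 5·5 + 3   →  a_0 = 5
5 = 1·3 + 2   →  a_1 = 1

1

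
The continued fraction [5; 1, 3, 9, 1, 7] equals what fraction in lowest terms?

Fold from the inside: start with 7/1.
  1 + 1/7 = 8/7
  9 + 7/8 = 79/8
  3 + 8/79 = 245/79
  1 + 79/245 = 324/245
  5 + 245/324 = 1865/324

1865/324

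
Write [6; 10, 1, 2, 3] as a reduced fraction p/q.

652/107

Fold from the inside: start with 3/1.
  2 + 1/3 = 7/3
  1 + 3/7 = 10/7
  10 + 7/10 = 107/10
  6 + 10/107 = 652/107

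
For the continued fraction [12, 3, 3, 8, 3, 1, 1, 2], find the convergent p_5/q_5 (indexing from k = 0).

4207/342

Using pₖ = aₖpₖ₋₁ + pₖ₋₂, qₖ = aₖqₖ₋₁ + qₖ₋₂ (with p₋₁=1, p₋₂=0, q₋₁=0, q₋₂=1):
  k=0: a=12, p=12, q=1
  k=1: a=3, p=37, q=3
  k=2: a=3, p=123, q=10
  k=3: a=8, p=1021, q=83
  k=4: a=3, p=3186, q=259
  k=5: a=1, p=4207, q=342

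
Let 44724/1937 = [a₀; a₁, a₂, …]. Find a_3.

44724 = 23·1937 + 173   →  a_0 = 23
1937 = 11·173 + 34   →  a_1 = 11
173 = 5·34 + 3   →  a_2 = 5
34 = 11·3 + 1   →  a_3 = 11

11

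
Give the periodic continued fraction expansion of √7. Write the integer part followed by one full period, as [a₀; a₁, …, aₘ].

[2; 1, 1, 1, 4]

a₀ = ⌊√7⌋ = 2.
With m₀=0, d₀=1 and mₖ₊₁ = dₖaₖ − mₖ, dₖ₊₁ = (n − mₖ₊₁²)/dₖ, aₖ₊₁ = ⌊(a₀+mₖ₊₁)/dₖ₊₁⌋:
  k=1: m=2, d=3, a=1
  k=2: m=1, d=2, a=1
  k=3: m=1, d=3, a=1
  k=4: m=2, d=1, a=4
d=1 and a=2a₀=4 at k=4, so the next step gives (m, d) = (2, 3) again — its k=1 value — and the period has length 4.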